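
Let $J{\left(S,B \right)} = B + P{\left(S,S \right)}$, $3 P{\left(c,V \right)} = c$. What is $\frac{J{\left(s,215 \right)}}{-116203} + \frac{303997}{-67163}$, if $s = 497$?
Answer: $- \frac{106052790319}{23413626267} \approx -4.5295$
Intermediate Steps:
$P{\left(c,V \right)} = \frac{c}{3}$
$J{\left(S,B \right)} = B + \frac{S}{3}$
$\frac{J{\left(s,215 \right)}}{-116203} + \frac{303997}{-67163} = \frac{215 + \frac{1}{3} \cdot 497}{-116203} + \frac{303997}{-67163} = \left(215 + \frac{497}{3}\right) \left(- \frac{1}{116203}\right) + 303997 \left(- \frac{1}{67163}\right) = \frac{1142}{3} \left(- \frac{1}{116203}\right) - \frac{303997}{67163} = - \frac{1142}{348609} - \frac{303997}{67163} = - \frac{106052790319}{23413626267}$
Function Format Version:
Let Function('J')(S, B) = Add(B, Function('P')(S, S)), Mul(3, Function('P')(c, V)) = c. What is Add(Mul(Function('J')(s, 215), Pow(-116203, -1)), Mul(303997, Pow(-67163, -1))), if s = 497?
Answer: Rational(-106052790319, 23413626267) ≈ -4.5295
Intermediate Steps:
Function('P')(c, V) = Mul(Rational(1, 3), c)
Function('J')(S, B) = Add(B, Mul(Rational(1, 3), S))
Add(Mul(Function('J')(s, 215), Pow(-116203, -1)), Mul(303997, Pow(-67163, -1))) = Add(Mul(Add(215, Mul(Rational(1, 3), 497)), Pow(-116203, -1)), Mul(303997, Pow(-67163, -1))) = Add(Mul(Add(215, Rational(497, 3)), Rational(-1, 116203)), Mul(303997, Rational(-1, 67163))) = Add(Mul(Rational(1142, 3), Rational(-1, 116203)), Rational(-303997, 67163)) = Add(Rational(-1142, 348609), Rational(-303997, 67163)) = Rational(-106052790319, 23413626267)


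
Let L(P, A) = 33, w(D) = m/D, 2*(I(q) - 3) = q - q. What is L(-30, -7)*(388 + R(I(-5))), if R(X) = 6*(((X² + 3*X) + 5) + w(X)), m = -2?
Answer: 17226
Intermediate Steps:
I(q) = 3 (I(q) = 3 + (q - q)/2 = 3 + (½)*0 = 3 + 0 = 3)
w(D) = -2/D
R(X) = 30 - 12/X + 6*X² + 18*X (R(X) = 6*(((X² + 3*X) + 5) - 2/X) = 6*((5 + X² + 3*X) - 2/X) = 6*(5 + X² - 2/X + 3*X) = 30 - 12/X + 6*X² + 18*X)
L(-30, -7)*(388 + R(I(-5))) = 33*(388 + (30 - 12/3 + 6*3² + 18*3)) = 33*(388 + (30 - 12*⅓ + 6*9 + 54)) = 33*(388 + (30 - 4 + 54 + 54)) = 33*(388 + 134) = 33*522 = 17226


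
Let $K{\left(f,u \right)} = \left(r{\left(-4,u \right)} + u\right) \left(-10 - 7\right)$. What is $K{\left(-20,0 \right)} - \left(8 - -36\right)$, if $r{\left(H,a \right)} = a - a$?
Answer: $-44$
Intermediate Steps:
$r{\left(H,a \right)} = 0$
$K{\left(f,u \right)} = - 17 u$ ($K{\left(f,u \right)} = \left(0 + u\right) \left(-10 - 7\right) = u \left(-17\right) = - 17 u$)
$K{\left(-20,0 \right)} - \left(8 - -36\right) = \left(-17\right) 0 - \left(8 - -36\right) = 0 - \left(8 + 36\right) = 0 - 44 = -44$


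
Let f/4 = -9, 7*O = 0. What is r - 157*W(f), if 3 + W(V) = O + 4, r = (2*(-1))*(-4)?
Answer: -149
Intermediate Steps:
O = 0 (O = (⅐)*0 = 0)
f = -36 (f = 4*(-9) = -36)
r = 8 (r = -2*(-4) = 8)
W(V) = 1 (W(V) = -3 + (0 + 4) = -3 + 4 = 1)
r - 157*W(f) = 8 - 157*1 = 8 - 157 = -149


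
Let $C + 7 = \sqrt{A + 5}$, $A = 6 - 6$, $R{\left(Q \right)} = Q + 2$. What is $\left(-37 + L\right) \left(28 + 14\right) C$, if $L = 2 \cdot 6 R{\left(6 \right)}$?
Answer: $-17346 + 2478 \sqrt{5} \approx -11805.0$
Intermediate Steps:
$R{\left(Q \right)} = 2 + Q$
$L = 96$ ($L = 2 \cdot 6 \left(2 + 6\right) = 12 \cdot 8 = 96$)
$A = 0$ ($A = 6 - 6 = 0$)
$C = -7 + \sqrt{5}$ ($C = -7 + \sqrt{0 + 5} = -7 + \sqrt{5} \approx -4.7639$)
$\left(-37 + L\right) \left(28 + 14\right) C = \left(-37 + 96\right) \left(28 + 14\right) \left(-7 + \sqrt{5}\right) = 59 \cdot 42 \left(-7 + \sqrt{5}\right) = 2478 \left(-7 + \sqrt{5}\right) = -17346 + 2478 \sqrt{5}$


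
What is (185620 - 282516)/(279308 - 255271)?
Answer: -96896/24037 ≈ -4.0311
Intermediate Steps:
(185620 - 282516)/(279308 - 255271) = -96896/24037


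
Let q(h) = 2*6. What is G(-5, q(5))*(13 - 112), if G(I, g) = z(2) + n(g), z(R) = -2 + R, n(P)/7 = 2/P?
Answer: -231/2 ≈ -115.50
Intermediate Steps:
n(P) = 14/P (n(P) = 7*(2/P) = 14/P)
q(h) = 12
G(I, g) = 14/g (G(I, g) = (-2 + 2) + 14/g = 0 + 14/g = 14/g)
G(-5, q(5))*(13 - 112) = (14/12)*(13 - 112) = (14*(1/12))*(-99) = (7/6)*(-99) = -231/2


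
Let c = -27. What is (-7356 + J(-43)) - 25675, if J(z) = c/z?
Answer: -1420306/43 ≈ -33030.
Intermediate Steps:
J(z) = -27/z
(-7356 + J(-43)) - 25675 = (-7356 - 27/(-43)) - 25675 = (-7356 - 27*(-1/43)) - 25675 = (-7356 + 27/43) - 25675 = -316281/43 - 25675 = -1420306/43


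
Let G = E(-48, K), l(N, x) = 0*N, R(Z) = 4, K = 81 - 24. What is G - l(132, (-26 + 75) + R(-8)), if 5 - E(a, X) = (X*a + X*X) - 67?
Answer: -441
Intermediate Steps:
K = 57
E(a, X) = 72 - X**2 - X*a (E(a, X) = 5 - ((X*a + X*X) - 67) = 5 - ((X*a + X**2) - 67) = 5 - ((X**2 + X*a) - 67) = 5 - (-67 + X**2 + X*a) = 5 + (67 - X**2 - X*a) = 72 - X**2 - X*a)
l(N, x) = 0
G = -441 (G = 72 - 1*57**2 - 1*57*(-48) = 72 - 1*3249 + 2736 = 72 - 3249 + 2736 = -441)
G - l(132, (-26 + 75) + R(-8)) = -441 - 1*0 = -441 + 0 = -441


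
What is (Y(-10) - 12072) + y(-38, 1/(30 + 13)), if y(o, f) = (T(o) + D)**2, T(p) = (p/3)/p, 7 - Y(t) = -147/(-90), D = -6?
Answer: -1083107/90 ≈ -12035.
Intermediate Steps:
Y(t) = 161/30 (Y(t) = 7 - (-147)/(-90) = 7 - (-147)*(-1)/90 = 7 - 1*49/30 = 7 - 49/30 = 161/30)
T(p) = 1/3 (T(p) = (p*(1/3))/p = (p/3)/p = 1/3)
y(o, f) = 289/9 (y(o, f) = (1/3 - 6)**2 = (-17/3)**2 = 289/9)
(Y(-10) - 12072) + y(-38, 1/(30 + 13)) = (161/30 - 12072) + 289/9 = -361999/30 + 289/9 = -1083107/90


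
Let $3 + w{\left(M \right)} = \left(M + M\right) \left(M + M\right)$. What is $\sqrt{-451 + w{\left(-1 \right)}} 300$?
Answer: $4500 i \sqrt{2} \approx 6364.0 i$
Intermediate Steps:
$w{\left(M \right)} = -3 + 4 M^{2}$ ($w{\left(M \right)} = -3 + \left(M + M\right) \left(M + M\right) = -3 + 2 M 2 M = -3 + 4 M^{2}$)
$\sqrt{-451 + w{\left(-1 \right)}} 300 = \sqrt{-451 - \left(3 - 4 \left(-1\right)^{2}\right)} 300 = \sqrt{-451 + \left(-3 + 4 \cdot 1\right)} 300 = \sqrt{-451 + \left(-3 + 4\right)} 300 = \sqrt{-451 + 1} \cdot 300 = \sqrt{-450} \cdot 300 = 15 i \sqrt{2} \cdot 300 = 4500 i \sqrt{2}$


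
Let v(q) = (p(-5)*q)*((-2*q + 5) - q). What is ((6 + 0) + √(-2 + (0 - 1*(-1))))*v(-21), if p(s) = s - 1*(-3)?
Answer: 17136 + 2856*I ≈ 17136.0 + 2856.0*I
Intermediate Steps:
p(s) = 3 + s (p(s) = s + 3 = 3 + s)
v(q) = -2*q*(5 - 3*q) (v(q) = ((3 - 5)*q)*((-2*q + 5) - q) = (-2*q)*((5 - 2*q) - q) = (-2*q)*(5 - 3*q) = -2*q*(5 - 3*q))
((6 + 0) + √(-2 + (0 - 1*(-1))))*v(-21) = ((6 + 0) + √(-2 + (0 - 1*(-1))))*(2*(-21)*(-5 + 3*(-21))) = (6 + √(-2 + (0 + 1)))*(2*(-21)*(-5 - 63)) = (6 + √(-2 + 1))*(2*(-21)*(-68)) = (6 + √(-1))*2856 = (6 + I)*2856 = 17136 + 2856*I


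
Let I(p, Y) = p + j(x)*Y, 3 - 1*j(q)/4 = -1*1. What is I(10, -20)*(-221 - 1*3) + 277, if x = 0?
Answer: 69717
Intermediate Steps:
j(q) = 16 (j(q) = 12 - (-4) = 12 - 4*(-1) = 12 + 4 = 16)
I(p, Y) = p + 16*Y
I(10, -20)*(-221 - 1*3) + 277 = (10 + 16*(-20))*(-221 - 1*3) + 277 = (10 - 320)*(-221 - 3) + 277 = -310*(-224) + 277 = 69440 + 277 = 69717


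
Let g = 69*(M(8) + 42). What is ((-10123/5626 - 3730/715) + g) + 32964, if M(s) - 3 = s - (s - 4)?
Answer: 29234562125/804518 ≈ 36338.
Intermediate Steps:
M(s) = 7 (M(s) = 3 + (s - (s - 4)) = 3 + (s - (-4 + s)) = 3 + (s + (4 - s)) = 3 + 4 = 7)
g = 3381 (g = 69*(7 + 42) = 69*49 = 3381)
((-10123/5626 - 3730/715) + g) + 32964 = ((-10123/5626 - 3730/715) + 3381) + 32964 = ((-10123*1/5626 - 3730*1/715) + 3381) + 32964 = ((-10123/5626 - 746/143) + 3381) + 32964 = (-5644585/804518 + 3381) + 32964 = 2714430773/804518 + 32964 = 29234562125/804518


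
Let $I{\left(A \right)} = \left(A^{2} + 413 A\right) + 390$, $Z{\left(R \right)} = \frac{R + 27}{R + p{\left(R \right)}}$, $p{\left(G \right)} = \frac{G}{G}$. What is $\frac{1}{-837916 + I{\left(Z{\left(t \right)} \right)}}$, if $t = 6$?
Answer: $- \frac{49}{40942282} \approx -1.1968 \cdot 10^{-6}$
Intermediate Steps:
$p{\left(G \right)} = 1$
$Z{\left(R \right)} = \frac{27 + R}{1 + R}$ ($Z{\left(R \right)} = \frac{R + 27}{R + 1} = \frac{27 + R}{1 + R}$)
$I{\left(A \right)} = 390 + A^{2} + 413 A$
$\frac{1}{-837916 + I{\left(Z{\left(t \right)} \right)}} = \frac{1}{-837916 + \left(390 + \left(\frac{27 + 6}{1 + 6}\right)^{2} + 413 \frac{27 + 6}{1 + 6}\right)} = \frac{1}{-837916 + \left(390 + \left(\frac{1}{7} \cdot 33\right)^{2} + 413 \cdot \frac{1}{7} \cdot 33\right)} = \frac{1}{-837916 + \left(390 + \left(\frac{33}{7}\right)^{2} + 413 \cdot \frac{33}{7}\right)} = \frac{1}{-837916 + \left(390 + \frac{1089}{49} + 1947\right)} = \frac{1}{-837916 + \frac{115602}{49}} = \frac{1}{- \frac{40942282}{49}} = - \frac{49}{40942282}$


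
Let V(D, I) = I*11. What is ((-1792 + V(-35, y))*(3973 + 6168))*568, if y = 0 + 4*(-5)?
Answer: -11589297056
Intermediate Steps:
y = -20 (y = 0 - 20 = -20)
V(D, I) = 11*I
((-1792 + V(-35, y))*(3973 + 6168))*568 = ((-1792 + 11*(-20))*(3973 + 6168))*568 = ((-1792 - 220)*10141)*568 = -2012*10141*568 = -20403692*568 = -11589297056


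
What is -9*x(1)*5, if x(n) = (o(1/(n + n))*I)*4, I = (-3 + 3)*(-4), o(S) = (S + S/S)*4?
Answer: 0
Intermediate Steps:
o(S) = 4 + 4*S (o(S) = (S + 1)*4 = (1 + S)*4 = 4 + 4*S)
I = 0 (I = 0*(-4) = 0)
x(n) = 0 (x(n) = ((4 + 4/(n + n))*0)*4 = ((4 + 4/((2*n)))*0)*4 = ((4 + 4*(1/(2*n)))*0)*4 = ((4 + 2/n)*0)*4 = 0*4 = 0)
-9*x(1)*5 = -9*0*5 = 0*5 = 0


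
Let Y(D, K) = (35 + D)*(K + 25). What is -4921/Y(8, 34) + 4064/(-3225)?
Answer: -608851/190275 ≈ -3.1998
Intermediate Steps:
Y(D, K) = (25 + K)*(35 + D) (Y(D, K) = (35 + D)*(25 + K) = (25 + K)*(35 + D))
-4921/Y(8, 34) + 4064/(-3225) = -4921/(875 + 25*8 + 35*34 + 8*34) + 4064/(-3225) = -4921/(875 + 200 + 1190 + 272) + 4064*(-1/3225) = -4921/2537 - 4064/3225 = -608851/190275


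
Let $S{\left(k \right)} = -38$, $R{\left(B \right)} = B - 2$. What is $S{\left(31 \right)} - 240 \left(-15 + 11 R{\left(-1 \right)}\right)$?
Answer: $11482$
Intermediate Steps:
$R{\left(B \right)} = -2 + B$ ($R{\left(B \right)} = B - 2 = -2 + B$)
$S{\left(31 \right)} - 240 \left(-15 + 11 R{\left(-1 \right)}\right) = -38 - 240 \left(-15 + 11 \left(-2 - 1\right)\right) = -38 - 240 \left(-15 + 11 \left(-3\right)\right) = -38 - 240 \left(-15 - 33\right) = -38 - -11520 = -38 + 11520 = 11482$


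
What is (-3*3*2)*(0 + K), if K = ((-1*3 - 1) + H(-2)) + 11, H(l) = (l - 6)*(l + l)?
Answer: -702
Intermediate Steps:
H(l) = 2*l*(-6 + l) (H(l) = (-6 + l)*(2*l) = 2*l*(-6 + l))
K = 39 (K = ((-1*3 - 1) + 2*(-2)*(-6 - 2)) + 11 = ((-3 - 1) + 2*(-2)*(-8)) + 11 = (-4 + 32) + 11 = 28 + 11 = 39)
(-3*3*2)*(0 + K) = (-3*3*2)*(0 + 39) = -9*2*39 = -18*39 = -702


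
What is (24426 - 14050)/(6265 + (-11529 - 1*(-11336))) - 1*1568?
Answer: -1188815/759 ≈ -1566.3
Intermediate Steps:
(24426 - 14050)/(6265 + (-11529 - 1*(-11336))) - 1*1568 = 10376/(6265 + (-11529 + 11336)) - 1568 = 10376/(6265 - 193) - 1568 = 10376/6072 - 1568 = 10376*(1/6072) - 1568 = 1297/759 - 1568 = -1188815/759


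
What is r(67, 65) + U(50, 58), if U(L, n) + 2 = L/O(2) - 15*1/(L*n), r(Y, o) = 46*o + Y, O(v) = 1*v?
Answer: 1786397/580 ≈ 3080.0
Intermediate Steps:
O(v) = v
r(Y, o) = Y + 46*o
U(L, n) = -2 + L/2 - 15/(L*n) (U(L, n) = -2 + (L/2 - 15*1/(L*n)) = -2 + (L*(½) - 15*1/(L*n)) = -2 + (L/2 - 15/(L*n)) = -2 + L/2 - 15/(L*n))
r(67, 65) + U(50, 58) = (67 + 46*65) + (-2 + (½)*50 - 15/(50*58)) = (67 + 2990) + (-2 + 25 - 15*1/50*1/58) = 3057 + (-2 + 25 - 3/580) = 3057 + 13337/580 = 1786397/580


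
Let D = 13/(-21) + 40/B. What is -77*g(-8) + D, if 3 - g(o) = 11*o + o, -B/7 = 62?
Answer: -4963036/651 ≈ -7623.7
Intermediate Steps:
B = -434 (B = -7*62 = -434)
D = -463/651 (D = 13/(-21) + 40/(-434) = 13*(-1/21) + 40*(-1/434) = -13/21 - 20/217 = -463/651 ≈ -0.71121)
g(o) = 3 - 12*o (g(o) = 3 - (11*o + o) = 3 - 12*o)
-77*g(-8) + D = -77*(3 - 12*(-8)) - 463/651 = -77*(3 + 96) - 463/651 = -77*99 - 463/651 = -7623 - 463/651 = -4963036/651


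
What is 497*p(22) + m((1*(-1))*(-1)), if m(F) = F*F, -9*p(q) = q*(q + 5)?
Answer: -32801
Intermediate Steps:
p(q) = -q*(5 + q)/9 (p(q) = -q*(q + 5)/9 = -q*(5 + q)/9)
m(F) = F²
497*p(22) + m((1*(-1))*(-1)) = 497*(-⅑*22*(5 + 22)) + ((1*(-1))*(-1))² = 497*(-⅑*22*27) + (-1*(-1))² = 497*(-66) + 1² = -32802 + 1 = -32801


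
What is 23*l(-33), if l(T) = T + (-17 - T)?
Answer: -391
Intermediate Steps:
l(T) = -17
23*l(-33) = 23*(-17) = -391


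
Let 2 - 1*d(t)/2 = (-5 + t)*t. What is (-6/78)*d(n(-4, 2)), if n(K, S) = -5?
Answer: 96/13 ≈ 7.3846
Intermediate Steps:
d(t) = 4 - 2*t*(-5 + t) (d(t) = 4 - 2*(-5 + t)*t = 4 - 2*t*(-5 + t))
(-6/78)*d(n(-4, 2)) = (-6/78)*(4 - 2*(-5)² + 10*(-5)) = (-6*1/78)*(4 - 2*25 - 50) = -(4 - 50 - 50)/13 = -1/13*(-96) = 96/13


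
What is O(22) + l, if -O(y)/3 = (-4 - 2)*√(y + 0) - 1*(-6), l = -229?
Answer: -247 + 18*√22 ≈ -162.57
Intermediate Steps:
O(y) = -18 + 18*√y (O(y) = -3*((-4 - 2)*√(y + 0) - 1*(-6)) = -3*(-6*√y + 6) = -3*(6 - 6*√y) = -18 + 18*√y)
O(22) + l = (-18 + 18*√22) - 229 = -247 + 18*√22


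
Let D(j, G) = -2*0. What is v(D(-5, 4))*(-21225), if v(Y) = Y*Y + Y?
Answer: 0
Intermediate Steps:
D(j, G) = 0
v(Y) = Y + Y**2 (v(Y) = Y**2 + Y = Y + Y**2)
v(D(-5, 4))*(-21225) = (0*(1 + 0))*(-21225) = (0*1)*(-21225) = 0*(-21225) = 0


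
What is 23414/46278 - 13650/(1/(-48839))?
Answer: 15425668738357/23139 ≈ 6.6665e+8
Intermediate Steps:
23414/46278 - 13650/(1/(-48839)) = 23414*(1/46278) - 13650/(-1/48839) = 11707/23139 - 13650*(-48839) = 11707/23139 + 666652350 = 15425668738357/23139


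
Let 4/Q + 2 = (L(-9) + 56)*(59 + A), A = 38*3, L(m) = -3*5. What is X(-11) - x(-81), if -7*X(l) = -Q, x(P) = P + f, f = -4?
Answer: 4219149/49637 ≈ 85.000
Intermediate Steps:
L(m) = -15
x(P) = -4 + P (x(P) = P - 4 = -4 + P)
A = 114
Q = 4/7091 (Q = 4/(-2 + (-15 + 56)*(59 + 114)) = 4/(-2 + 41*173) = 4/(-2 + 7093) = 4/7091 ≈ 0.00056410)
X(l) = 4/49637 (X(l) = -(-1)*4/(7*7091) = -⅐*(-4/7091) = 4/49637)
X(-11) - x(-81) = 4/49637 - (-4 - 81) = 4/49637 - 1*(-85) = 4/49637 + 85 = 4219149/49637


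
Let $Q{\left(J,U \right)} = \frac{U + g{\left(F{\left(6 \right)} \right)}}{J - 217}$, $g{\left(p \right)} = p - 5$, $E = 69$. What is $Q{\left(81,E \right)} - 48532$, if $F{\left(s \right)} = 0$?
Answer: $- \frac{825052}{17} \approx -48533.0$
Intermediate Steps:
$g{\left(p \right)} = -5 + p$
$Q{\left(J,U \right)} = \frac{-5 + U}{-217 + J}$ ($Q{\left(J,U \right)} = \frac{U + \left(-5 + 0\right)}{J - 217} = \frac{U - 5}{-217 + J} = \frac{-5 + U}{-217 + J}$)
$Q{\left(81,E \right)} - 48532 = \frac{-5 + 69}{-217 + 81} - 48532 = \frac{1}{-136} \cdot 64 - 48532 = \left(- \frac{1}{136}\right) 64 - 48532 = - \frac{8}{17} - 48532 = - \frac{825052}{17}$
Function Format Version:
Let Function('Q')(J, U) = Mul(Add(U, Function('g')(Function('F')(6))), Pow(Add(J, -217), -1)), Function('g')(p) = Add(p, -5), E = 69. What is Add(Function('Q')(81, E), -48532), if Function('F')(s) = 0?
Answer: Rational(-825052, 17) ≈ -48533.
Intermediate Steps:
Function('g')(p) = Add(-5, p)
Function('Q')(J, U) = Mul(Pow(Add(-217, J), -1), Add(-5, U)) (Function('Q')(J, U) = Mul(Add(U, Add(-5, 0)), Pow(Add(J, -217), -1)) = Mul(Add(U, -5), Pow(Add(-217, J), -1)) = Mul(Add(-5, U), Pow(Add(-217, J), -1)) = Mul(Pow(Add(-217, J), -1), Add(-5, U)))
Add(Function('Q')(81, E), -48532) = Add(Mul(Pow(Add(-217, 81), -1), Add(-5, 69)), -48532) = Add(Mul(Pow(-136, -1), 64), -48532) = Add(Mul(Rational(-1, 136), 64), -48532) = Add(Rational(-8, 17), -48532) = Rational(-825052, 17)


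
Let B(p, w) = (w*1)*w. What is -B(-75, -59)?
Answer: -3481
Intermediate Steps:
B(p, w) = w**2 (B(p, w) = w*w = w**2)
-B(-75, -59) = -1*(-59)**2 = -1*3481 = -3481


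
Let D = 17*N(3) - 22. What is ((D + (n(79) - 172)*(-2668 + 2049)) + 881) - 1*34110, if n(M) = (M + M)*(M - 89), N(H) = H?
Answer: 1051288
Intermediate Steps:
n(M) = 2*M*(-89 + M) (n(M) = (2*M)*(-89 + M) = 2*M*(-89 + M))
D = 29 (D = 17*3 - 22 = 51 - 22 = 29)
((D + (n(79) - 172)*(-2668 + 2049)) + 881) - 1*34110 = ((29 + (2*79*(-89 + 79) - 172)*(-2668 + 2049)) + 881) - 1*34110 = ((29 + (2*79*(-10) - 172)*(-619)) + 881) - 34110 = ((29 + (-1580 - 172)*(-619)) + 881) - 34110 = ((29 - 1752*(-619)) + 881) - 34110 = ((29 + 1084488) + 881) - 34110 = (1084517 + 881) - 34110 = 1085398 - 34110 = 1051288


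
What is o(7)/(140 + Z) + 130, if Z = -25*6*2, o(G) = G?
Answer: 20793/160 ≈ 129.96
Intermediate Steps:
Z = -300 (Z = -5*30*2 = -150*2 = -300)
o(7)/(140 + Z) + 130 = 7/(140 - 300) + 130 = 7/(-160) + 130 = -1/160*7 + 130 = -7/160 + 130 = 20793/160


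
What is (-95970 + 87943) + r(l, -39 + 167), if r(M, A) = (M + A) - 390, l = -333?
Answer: -8622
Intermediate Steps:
r(M, A) = -390 + A + M (r(M, A) = (A + M) - 390 = -390 + A + M)
(-95970 + 87943) + r(l, -39 + 167) = (-95970 + 87943) + (-390 + (-39 + 167) - 333) = -8027 + (-390 + 128 - 333) = -8027 - 595 = -8622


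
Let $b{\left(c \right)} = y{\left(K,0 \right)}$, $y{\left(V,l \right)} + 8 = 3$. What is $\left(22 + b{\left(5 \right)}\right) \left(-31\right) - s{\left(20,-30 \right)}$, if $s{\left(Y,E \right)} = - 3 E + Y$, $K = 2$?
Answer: $-637$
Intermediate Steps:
$y{\left(V,l \right)} = -5$ ($y{\left(V,l \right)} = -8 + 3 = -5$)
$s{\left(Y,E \right)} = Y - 3 E$
$b{\left(c \right)} = -5$
$\left(22 + b{\left(5 \right)}\right) \left(-31\right) - s{\left(20,-30 \right)} = \left(22 - 5\right) \left(-31\right) - \left(20 - -90\right) = 17 \left(-31\right) - \left(20 + 90\right) = -527 - 110 = -637$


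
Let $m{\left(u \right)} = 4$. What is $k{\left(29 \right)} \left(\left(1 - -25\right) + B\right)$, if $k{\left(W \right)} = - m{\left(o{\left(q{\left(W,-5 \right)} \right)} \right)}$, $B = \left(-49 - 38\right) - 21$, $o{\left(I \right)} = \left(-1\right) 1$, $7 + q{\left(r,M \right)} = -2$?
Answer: $328$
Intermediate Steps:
$q{\left(r,M \right)} = -9$ ($q{\left(r,M \right)} = -7 - 2 = -9$)
$o{\left(I \right)} = -1$
$B = -108$ ($B = -87 - 21 = -108$)
$k{\left(W \right)} = -4$ ($k{\left(W \right)} = \left(-1\right) 4 = -4$)
$k{\left(29 \right)} \left(\left(1 - -25\right) + B\right) = - 4 \left(\left(1 - -25\right) - 108\right) = - 4 \left(\left(1 + 25\right) - 108\right) = - 4 \left(26 - 108\right) = \left(-4\right) \left(-82\right) = 328$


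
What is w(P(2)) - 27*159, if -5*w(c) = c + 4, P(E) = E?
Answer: -21471/5 ≈ -4294.2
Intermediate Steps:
w(c) = -⅘ - c/5 (w(c) = -(c + 4)/5 = -(4 + c)/5 = -⅘ - c/5)
w(P(2)) - 27*159 = (-⅘ - ⅕*2) - 27*159 = (-⅘ - ⅖) - 4293 = -6/5 - 4293 = -21471/5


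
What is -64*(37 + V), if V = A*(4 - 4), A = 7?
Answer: -2368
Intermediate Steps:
V = 0 (V = 7*(4 - 4) = 7*0 = 0)
-64*(37 + V) = -64*(37 + 0) = -64*37 = -2368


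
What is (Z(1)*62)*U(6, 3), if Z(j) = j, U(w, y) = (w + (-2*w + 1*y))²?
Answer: 558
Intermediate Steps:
U(w, y) = (y - w)² (U(w, y) = (w + (-2*w + y))² = (w + (y - 2*w))² = (y - w)²)
(Z(1)*62)*U(6, 3) = (1*62)*(6 - 1*3)² = 62*(6 - 3)² = 62*3² = 62*9 = 558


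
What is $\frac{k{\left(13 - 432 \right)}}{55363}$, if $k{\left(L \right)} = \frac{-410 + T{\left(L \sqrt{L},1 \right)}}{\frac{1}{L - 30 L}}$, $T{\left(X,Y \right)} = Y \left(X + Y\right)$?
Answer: $- \frac{4969759}{55363} - \frac{5091269 i \sqrt{419}}{55363} \approx -89.767 - 1882.4 i$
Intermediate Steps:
$k{\left(L \right)} = - 29 L \left(-409 + L^{\frac{3}{2}}\right)$ ($k{\left(L \right)} = \frac{-410 + 1 \left(L \sqrt{L} + 1\right)}{\frac{1}{L - 30 L}} = \frac{-410 + 1 \left(L^{\frac{3}{2}} + 1\right)}{\frac{1}{\left(-29\right) L}} = \frac{-410 + 1 \left(1 + L^{\frac{3}{2}}\right)}{\left(- \frac{1}{29}\right) \frac{1}{L}} = \left(-410 + \left(1 + L^{\frac{3}{2}}\right)\right) \left(- 29 L\right) = \left(-409 + L^{\frac{3}{2}}\right) \left(- 29 L\right) = - 29 L \left(-409 + L^{\frac{3}{2}}\right)$)
$\frac{k{\left(13 - 432 \right)}}{55363} = \frac{- 29 \left(13 - 432\right)^{\frac{5}{2}} + 11861 \left(13 - 432\right)}{55363} = \left(- 29 \left(13 - 432\right)^{\frac{5}{2}} + 11861 \left(13 - 432\right)\right) \frac{1}{55363} = \left(- 29 \left(-419\right)^{\frac{5}{2}} + 11861 \left(-419\right)\right) \frac{1}{55363} = \left(- 29 \cdot 175561 i \sqrt{419} - 4969759\right) \frac{1}{55363} = \left(- 5091269 i \sqrt{419} - 4969759\right) \frac{1}{55363} = \left(-4969759 - 5091269 i \sqrt{419}\right) \frac{1}{55363} = - \frac{4969759}{55363} - \frac{5091269 i \sqrt{419}}{55363}$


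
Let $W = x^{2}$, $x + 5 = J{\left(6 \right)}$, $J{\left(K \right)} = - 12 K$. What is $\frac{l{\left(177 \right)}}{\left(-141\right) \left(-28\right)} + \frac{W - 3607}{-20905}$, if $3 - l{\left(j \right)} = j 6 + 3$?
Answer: $- \frac{5228061}{13755490} \approx -0.38007$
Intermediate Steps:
$x = -77$ ($x = -5 - 72 = -77$)
$W = 5929$ ($W = \left(-77\right)^{2} = 5929$)
$l{\left(j \right)} = - 6 j$ ($l{\left(j \right)} = 3 - \left(j 6 + 3\right) = 3 - \left(6 j + 3\right) = 3 - \left(3 + 6 j\right) = - 6 j$)
$\frac{l{\left(177 \right)}}{\left(-141\right) \left(-28\right)} + \frac{W - 3607}{-20905} = \frac{\left(-6\right) 177}{\left(-141\right) \left(-28\right)} + \frac{5929 - 3607}{-20905} = - \frac{1062}{3948} + \left(5929 - 3607\right) \left(- \frac{1}{20905}\right) = \left(-1062\right) \frac{1}{3948} + 2322 \left(- \frac{1}{20905}\right) = - \frac{177}{658} - \frac{2322}{20905} = - \frac{5228061}{13755490}$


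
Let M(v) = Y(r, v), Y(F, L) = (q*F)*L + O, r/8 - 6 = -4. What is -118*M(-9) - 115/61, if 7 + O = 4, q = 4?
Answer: 4167527/61 ≈ 68320.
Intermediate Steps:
O = -3 (O = -7 + 4 = -3)
r = 16 (r = 48 + 8*(-4) = 48 - 32 = 16)
Y(F, L) = -3 + 4*F*L (Y(F, L) = (4*F)*L - 3 = 4*F*L - 3 = -3 + 4*F*L)
M(v) = -3 + 64*v (M(v) = -3 + 4*16*v = -3 + 64*v)
-118*M(-9) - 115/61 = -118*(-3 + 64*(-9)) - 115/61 = -118*(-3 - 576) - 115*1/61 = -118*(-579) - 115/61 = 68322 - 115/61 = 4167527/61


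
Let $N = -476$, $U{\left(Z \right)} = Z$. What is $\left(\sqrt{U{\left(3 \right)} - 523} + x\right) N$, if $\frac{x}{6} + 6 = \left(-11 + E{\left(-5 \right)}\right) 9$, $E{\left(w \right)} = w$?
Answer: $428400 - 952 i \sqrt{130} \approx 4.284 \cdot 10^{5} - 10854.0 i$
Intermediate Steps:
$x = -900$ ($x = -36 + 6 \left(-11 - 5\right) 9 = -36 + 6 \left(\left(-16\right) 9\right) = -36 + 6 \left(-144\right) = -36 - 864 = -900$)
$\left(\sqrt{U{\left(3 \right)} - 523} + x\right) N = \left(\sqrt{3 - 523} - 900\right) \left(-476\right) = \left(\sqrt{-520} - 900\right) \left(-476\right) = \left(2 i \sqrt{130} - 900\right) \left(-476\right) = \left(-900 + 2 i \sqrt{130}\right) \left(-476\right) = 428400 - 952 i \sqrt{130}$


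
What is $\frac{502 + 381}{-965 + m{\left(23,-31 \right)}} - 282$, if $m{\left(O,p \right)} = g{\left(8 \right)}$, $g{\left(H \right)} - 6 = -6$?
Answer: $- \frac{273013}{965} \approx -282.92$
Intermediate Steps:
$g{\left(H \right)} = 0$ ($g{\left(H \right)} = 6 - 6 = 0$)
$m{\left(O,p \right)} = 0$
$\frac{502 + 381}{-965 + m{\left(23,-31 \right)}} - 282 = \frac{502 + 381}{-965 + 0} - 282 = \frac{883}{-965} - 282 = 883 \left(- \frac{1}{965}\right) - 282 = - \frac{883}{965} - 282 = - \frac{273013}{965}$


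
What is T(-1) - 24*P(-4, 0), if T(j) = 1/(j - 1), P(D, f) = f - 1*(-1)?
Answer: -49/2 ≈ -24.500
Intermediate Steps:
P(D, f) = 1 + f (P(D, f) = f + 1 = 1 + f)
T(j) = 1/(-1 + j)
T(-1) - 24*P(-4, 0) = 1/(-1 - 1) - 24*(1 + 0) = 1/(-2) - 24*1 = -½ - 24 = -49/2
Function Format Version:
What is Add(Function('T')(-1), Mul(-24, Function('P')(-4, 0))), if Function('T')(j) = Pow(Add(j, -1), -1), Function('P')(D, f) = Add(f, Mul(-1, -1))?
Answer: Rational(-49, 2) ≈ -24.500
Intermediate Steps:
Function('P')(D, f) = Add(1, f) (Function('P')(D, f) = Add(f, 1) = Add(1, f))
Function('T')(j) = Pow(Add(-1, j), -1)
Add(Function('T')(-1), Mul(-24, Function('P')(-4, 0))) = Add(Pow(Add(-1, -1), -1), Mul(-24, Add(1, 0))) = Add(Pow(-2, -1), Mul(-24, 1)) = Add(Rational(-1, 2), -24) = Rational(-49, 2)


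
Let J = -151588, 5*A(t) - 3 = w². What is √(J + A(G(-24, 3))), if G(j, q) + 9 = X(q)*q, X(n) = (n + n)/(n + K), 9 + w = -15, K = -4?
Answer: I*√3786805/5 ≈ 389.19*I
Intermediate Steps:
w = -24 (w = -9 - 15 = -24)
X(n) = 2*n/(-4 + n) (X(n) = (n + n)/(n - 4) = (2*n)/(-4 + n) = 2*n/(-4 + n))
G(j, q) = -9 + 2*q²/(-4 + q) (G(j, q) = -9 + (2*q/(-4 + q))*q = -9 + 2*q²/(-4 + q))
A(t) = 579/5 (A(t) = ⅗ + (⅕)*(-24)² = ⅗ + (⅕)*576 = ⅗ + 576/5 = 579/5)
√(J + A(G(-24, 3))) = √(-151588 + 579/5) = √(-757361/5) = I*√3786805/5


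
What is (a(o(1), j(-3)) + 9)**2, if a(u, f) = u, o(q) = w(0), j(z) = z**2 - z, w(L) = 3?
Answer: 144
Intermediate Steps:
o(q) = 3
(a(o(1), j(-3)) + 9)**2 = (3 + 9)**2 = 12**2 = 144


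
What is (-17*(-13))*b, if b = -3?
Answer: -663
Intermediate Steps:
(-17*(-13))*b = -17*(-13)*(-3) = 221*(-3) = -663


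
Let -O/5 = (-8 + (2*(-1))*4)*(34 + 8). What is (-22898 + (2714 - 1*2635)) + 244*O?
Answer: 797021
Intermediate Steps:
O = 3360 (O = -5*(-8 + (2*(-1))*4)*(34 + 8) = -5*(-8 - 2*4)*42 = -5*(-8 - 8)*42 = -(-80)*42 = -5*(-672) = 3360)
(-22898 + (2714 - 1*2635)) + 244*O = (-22898 + (2714 - 1*2635)) + 244*3360 = (-22898 + (2714 - 2635)) + 819840 = (-22898 + 79) + 819840 = -22819 + 819840 = 797021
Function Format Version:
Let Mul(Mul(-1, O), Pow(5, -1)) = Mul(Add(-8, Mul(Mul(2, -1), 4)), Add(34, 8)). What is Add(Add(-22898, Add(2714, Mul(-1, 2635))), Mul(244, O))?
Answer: 797021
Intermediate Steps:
O = 3360 (O = Mul(-5, Mul(Add(-8, Mul(Mul(2, -1), 4)), Add(34, 8))) = Mul(-5, Mul(Add(-8, Mul(-2, 4)), 42)) = Mul(-5, Mul(Add(-8, -8), 42)) = Mul(-5, Mul(-16, 42)) = Mul(-5, -672) = 3360)
Add(Add(-22898, Add(2714, Mul(-1, 2635))), Mul(244, O)) = Add(Add(-22898, Add(2714, Mul(-1, 2635))), Mul(244, 3360)) = Add(Add(-22898, Add(2714, -2635)), 819840) = Add(Add(-22898, 79), 819840) = Add(-22819, 819840) = 797021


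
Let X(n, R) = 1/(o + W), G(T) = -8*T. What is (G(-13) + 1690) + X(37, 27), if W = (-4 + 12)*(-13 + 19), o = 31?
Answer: 141727/79 ≈ 1794.0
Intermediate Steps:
W = 48 (W = 8*6 = 48)
X(n, R) = 1/79 (X(n, R) = 1/(31 + 48) = 1/79)
(G(-13) + 1690) + X(37, 27) = (-8*(-13) + 1690) + 1/79 = (104 + 1690) + 1/79 = 1794 + 1/79 = 141727/79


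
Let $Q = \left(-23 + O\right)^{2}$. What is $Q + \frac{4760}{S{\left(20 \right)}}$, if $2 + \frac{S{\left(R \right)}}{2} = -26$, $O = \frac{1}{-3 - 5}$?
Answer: $\frac{28785}{64} \approx 449.77$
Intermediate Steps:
$O = - \frac{1}{8}$ ($O = \frac{1}{-8} = - \frac{1}{8} \approx -0.125$)
$S{\left(R \right)} = -56$ ($S{\left(R \right)} = -4 + 2 \left(-26\right) = -4 - 52 = -56$)
$Q = \frac{34225}{64}$ ($Q = \left(-23 - \frac{1}{8}\right)^{2} = \left(- \frac{185}{8}\right)^{2} = \frac{34225}{64} \approx 534.77$)
$Q + \frac{4760}{S{\left(20 \right)}} = \frac{34225}{64} + \frac{4760}{-56} = \frac{34225}{64} + 4760 \left(- \frac{1}{56}\right) = \frac{34225}{64} - 85 = \frac{28785}{64}$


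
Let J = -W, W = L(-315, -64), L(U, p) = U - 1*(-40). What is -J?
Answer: -275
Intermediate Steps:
L(U, p) = 40 + U (L(U, p) = U + 40 = 40 + U)
W = -275 (W = 40 - 315 = -275)
J = 275 (J = -1*(-275) = 275)
-J = -1*275 = -275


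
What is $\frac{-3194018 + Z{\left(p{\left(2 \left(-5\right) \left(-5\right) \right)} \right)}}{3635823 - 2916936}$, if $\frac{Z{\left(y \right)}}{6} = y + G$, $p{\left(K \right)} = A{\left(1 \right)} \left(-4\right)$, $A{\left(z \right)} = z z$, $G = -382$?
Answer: $- \frac{3196334}{718887} \approx -4.4462$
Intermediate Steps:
$A{\left(z \right)} = z^{2}$
$p{\left(K \right)} = -4$ ($p{\left(K \right)} = 1^{2} \left(-4\right) = 1 \left(-4\right) = -4$)
$Z{\left(y \right)} = -2292 + 6 y$ ($Z{\left(y \right)} = 6 \left(y - 382\right) = 6 \left(-382 + y\right) = -2292 + 6 y$)
$\frac{-3194018 + Z{\left(p{\left(2 \left(-5\right) \left(-5\right) \right)} \right)}}{3635823 - 2916936} = \frac{-3194018 + \left(-2292 + 6 \left(-4\right)\right)}{3635823 - 2916936} = \frac{-3194018 - 2316}{718887} = \left(-3194018 - 2316\right) \frac{1}{718887} = \left(-3196334\right) \frac{1}{718887} = - \frac{3196334}{718887}$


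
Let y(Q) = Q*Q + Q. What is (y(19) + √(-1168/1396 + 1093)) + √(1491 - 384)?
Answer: 380 + 3*√123 + √133026585/349 ≈ 446.32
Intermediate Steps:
y(Q) = Q + Q² (y(Q) = Q² + Q = Q + Q²)
(y(19) + √(-1168/1396 + 1093)) + √(1491 - 384) = (19*(1 + 19) + √(-1168/1396 + 1093)) + √(1491 - 384) = (19*20 + √(-1168*1/1396 + 1093)) + √1107 = (380 + √(-292/349 + 1093)) + 3*√123 = (380 + √(381165/349)) + 3*√123 = (380 + √133026585/349) + 3*√123 = 380 + 3*√123 + √133026585/349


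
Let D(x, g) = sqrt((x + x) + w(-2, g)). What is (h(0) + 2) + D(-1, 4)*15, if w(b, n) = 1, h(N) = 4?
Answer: 6 + 15*I ≈ 6.0 + 15.0*I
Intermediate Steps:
D(x, g) = sqrt(1 + 2*x) (D(x, g) = sqrt((x + x) + 1) = sqrt(2*x + 1) = sqrt(1 + 2*x))
(h(0) + 2) + D(-1, 4)*15 = (4 + 2) + sqrt(1 + 2*(-1))*15 = 6 + sqrt(1 - 2)*15 = 6 + sqrt(-1)*15 = 6 + I*15 = 6 + 15*I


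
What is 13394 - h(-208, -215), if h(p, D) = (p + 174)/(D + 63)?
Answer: 1017927/76 ≈ 13394.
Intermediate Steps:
h(p, D) = (174 + p)/(63 + D)
13394 - h(-208, -215) = 13394 - (174 - 208)/(63 - 215) = 13394 - (-34)/(-152) = 13394 - (-1)*(-34)/152 = 13394 - 1*17/76 = 13394 - 17/76 = 1017927/76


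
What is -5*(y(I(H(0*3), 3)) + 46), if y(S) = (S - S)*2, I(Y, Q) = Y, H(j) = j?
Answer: -230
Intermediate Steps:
y(S) = 0 (y(S) = 0*2 = 0)
-5*(y(I(H(0*3), 3)) + 46) = -5*(0 + 46) = -5*46 = -230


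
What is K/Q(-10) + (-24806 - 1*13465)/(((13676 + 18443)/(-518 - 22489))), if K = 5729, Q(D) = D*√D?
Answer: 880500897/32119 + 5729*I*√10/100 ≈ 27414.0 + 181.17*I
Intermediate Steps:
Q(D) = D^(3/2)
K/Q(-10) + (-24806 - 1*13465)/(((13676 + 18443)/(-518 - 22489))) = 5729/((-10)^(3/2)) + (-24806 - 1*13465)/(((13676 + 18443)/(-518 - 22489))) = 5729/((-10*I*√10)) + (-24806 - 13465)/((32119/(-23007))) = 5729*(I*√10/100) - 38271/(32119*(-1/23007)) = 5729*I*√10/100 - 38271/(-32119/23007) = 5729*I*√10/100 - 38271*(-23007/32119) = 5729*I*√10/100 + 880500897/32119 = 880500897/32119 + 5729*I*√10/100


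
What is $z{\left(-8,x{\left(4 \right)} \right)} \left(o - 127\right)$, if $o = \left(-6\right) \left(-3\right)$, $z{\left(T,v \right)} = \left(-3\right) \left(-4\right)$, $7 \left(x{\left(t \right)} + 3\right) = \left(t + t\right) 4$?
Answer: $-1308$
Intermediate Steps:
$x{\left(t \right)} = -3 + \frac{8 t}{7}$ ($x{\left(t \right)} = -3 + \frac{\left(t + t\right) 4}{7} = -3 + \frac{2 t 4}{7} = -3 + \frac{8 t}{7}$)
$z{\left(T,v \right)} = 12$
$o = 18$
$z{\left(-8,x{\left(4 \right)} \right)} \left(o - 127\right) = 12 \left(18 - 127\right) = 12 \left(-109\right) = -1308$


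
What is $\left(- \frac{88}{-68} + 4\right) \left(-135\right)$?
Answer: $- \frac{12150}{17} \approx -714.71$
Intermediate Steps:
$\left(- \frac{88}{-68} + 4\right) \left(-135\right) = \left(\left(-88\right) \left(- \frac{1}{68}\right) + 4\right) \left(-135\right) = \left(\frac{22}{17} + 4\right) \left(-135\right) = \frac{90}{17} \left(-135\right) = - \frac{12150}{17}$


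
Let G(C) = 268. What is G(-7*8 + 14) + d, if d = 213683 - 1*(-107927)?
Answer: 321878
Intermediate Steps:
d = 321610 (d = 213683 + 107927 = 321610)
G(-7*8 + 14) + d = 268 + 321610 = 321878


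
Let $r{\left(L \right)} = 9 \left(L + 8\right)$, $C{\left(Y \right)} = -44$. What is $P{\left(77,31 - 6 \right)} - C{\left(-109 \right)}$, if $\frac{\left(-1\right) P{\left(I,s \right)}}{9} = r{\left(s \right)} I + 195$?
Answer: $-207532$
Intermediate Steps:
$r{\left(L \right)} = 72 + 9 L$ ($r{\left(L \right)} = 9 \left(8 + L\right) = 72 + 9 L$)
$P{\left(I,s \right)} = -1755 - 9 I \left(72 + 9 s\right)$ ($P{\left(I,s \right)} = - 9 \left(\left(72 + 9 s\right) I + 195\right) = - 9 \left(I \left(72 + 9 s\right) + 195\right) = - 9 \left(195 + I \left(72 + 9 s\right)\right) = -1755 - 9 I \left(72 + 9 s\right)$)
$P{\left(77,31 - 6 \right)} - C{\left(-109 \right)} = \left(-1755 - 6237 \left(8 + \left(31 - 6\right)\right)\right) - -44 = \left(-1755 - 6237 \left(8 + 25\right)\right) + 44 = \left(-1755 - 6237 \cdot 33\right) + 44 = \left(-1755 - 205821\right) + 44 = -207576 + 44 = -207532$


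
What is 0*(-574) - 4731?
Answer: -4731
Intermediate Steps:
0*(-574) - 4731 = 0 - 4731 = -4731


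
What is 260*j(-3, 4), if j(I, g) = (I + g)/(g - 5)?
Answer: -260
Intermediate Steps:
j(I, g) = (I + g)/(-5 + g)
260*j(-3, 4) = 260*((-3 + 4)/(-5 + 4)) = 260*(1/(-1)) = 260*(-1*1) = 260*(-1) = -260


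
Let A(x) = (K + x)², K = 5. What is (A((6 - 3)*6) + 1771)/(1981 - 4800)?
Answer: -2300/2819 ≈ -0.81589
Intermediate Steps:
A(x) = (5 + x)²
(A((6 - 3)*6) + 1771)/(1981 - 4800) = ((5 + (6 - 3)*6)² + 1771)/(1981 - 4800) = ((5 + 3*6)² + 1771)/(-2819) = ((5 + 18)² + 1771)*(-1/2819) = (23² + 1771)*(-1/2819) = (529 + 1771)*(-1/2819) = 2300*(-1/2819) = -2300/2819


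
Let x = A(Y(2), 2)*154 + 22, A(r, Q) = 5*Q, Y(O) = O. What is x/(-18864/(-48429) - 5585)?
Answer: -8405122/30050789 ≈ -0.27970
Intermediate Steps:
x = 1562 (x = (5*2)*154 + 22 = 10*154 + 22 = 1540 + 22 = 1562)
x/(-18864/(-48429) - 5585) = 1562/(-18864/(-48429) - 5585) = 1562/(-18864*(-1/48429) - 5585) = 1562/(2096/5381 - 5585) = 1562/(-30050789/5381) = 1562*(-5381/30050789) = -8405122/30050789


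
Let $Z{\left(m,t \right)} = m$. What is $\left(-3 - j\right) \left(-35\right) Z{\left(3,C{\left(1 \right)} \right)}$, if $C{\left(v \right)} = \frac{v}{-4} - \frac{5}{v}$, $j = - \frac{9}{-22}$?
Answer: $\frac{7875}{22} \approx 357.95$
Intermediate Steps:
$j = \frac{9}{22}$ ($j = \left(-9\right) \left(- \frac{1}{22}\right) = \frac{9}{22} \approx 0.40909$)
$C{\left(v \right)} = - \frac{5}{v} - \frac{v}{4}$ ($C{\left(v \right)} = v \left(- \frac{1}{4}\right) - \frac{5}{v} = - \frac{v}{4} - \frac{5}{v} = - \frac{5}{v} - \frac{v}{4}$)
$\left(-3 - j\right) \left(-35\right) Z{\left(3,C{\left(1 \right)} \right)} = \left(-3 - \frac{9}{22}\right) \left(-35\right) 3 = \left(- \frac{75}{22}\right) \left(-35\right) 3 = \frac{2625}{22} \cdot 3 = \frac{7875}{22}$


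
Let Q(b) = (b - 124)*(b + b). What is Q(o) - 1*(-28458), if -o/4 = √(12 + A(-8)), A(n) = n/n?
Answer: 28874 + 992*√13 ≈ 32451.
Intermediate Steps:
A(n) = 1
o = -4*√13 (o = -4*√(12 + 1) = -4*√13 ≈ -14.422)
Q(b) = 2*b*(-124 + b) (Q(b) = (-124 + b)*(2*b) = 2*b*(-124 + b))
Q(o) - 1*(-28458) = 2*(-4*√13)*(-124 - 4*√13) - 1*(-28458) = -8*√13*(-124 - 4*√13) + 28458 = 28458 - 8*√13*(-124 - 4*√13)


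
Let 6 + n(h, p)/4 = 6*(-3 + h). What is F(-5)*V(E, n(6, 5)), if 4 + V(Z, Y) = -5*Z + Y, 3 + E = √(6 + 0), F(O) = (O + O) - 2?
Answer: -708 + 60*√6 ≈ -561.03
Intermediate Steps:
n(h, p) = -96 + 24*h (n(h, p) = -24 + 4*(6*(-3 + h)) = -24 + 4*(-18 + 6*h) = -24 + (-72 + 24*h) = -96 + 24*h)
F(O) = -2 + 2*O (F(O) = 2*O - 2 = -2 + 2*O)
E = -3 + √6 (E = -3 + √(6 + 0) = -3 + √6 ≈ -0.55051)
V(Z, Y) = -4 + Y - 5*Z (V(Z, Y) = -4 + (-5*Z + Y) = -4 + (Y - 5*Z) = -4 + Y - 5*Z)
F(-5)*V(E, n(6, 5)) = (-2 + 2*(-5))*(-4 + (-96 + 24*6) - 5*(-3 + √6)) = (-2 - 10)*(-4 + (-96 + 144) + (15 - 5*√6)) = -12*(-4 + 48 + (15 - 5*√6)) = -12*(59 - 5*√6) = -708 + 60*√6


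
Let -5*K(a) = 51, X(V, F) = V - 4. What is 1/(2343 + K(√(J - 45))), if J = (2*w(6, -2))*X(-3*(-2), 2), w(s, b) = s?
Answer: 5/11664 ≈ 0.00042867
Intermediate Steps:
X(V, F) = -4 + V
J = 24 (J = (2*6)*(-4 - 3*(-2)) = 12*(-4 + 6) = 12*2 = 24)
K(a) = -51/5 (K(a) = -⅕*51 = -51/5)
1/(2343 + K(√(J - 45))) = 1/(2343 - 51/5) = 1/(11664/5) = 5/11664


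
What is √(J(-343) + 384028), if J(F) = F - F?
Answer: 2*√96007 ≈ 619.70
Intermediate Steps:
J(F) = 0
√(J(-343) + 384028) = √(0 + 384028) = √384028 = 2*√96007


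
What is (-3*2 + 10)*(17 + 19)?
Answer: 144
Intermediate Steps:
(-3*2 + 10)*(17 + 19) = (-6 + 10)*36 = 4*36 = 144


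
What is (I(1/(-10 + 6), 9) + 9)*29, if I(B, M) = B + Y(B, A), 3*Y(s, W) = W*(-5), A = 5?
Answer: 145/12 ≈ 12.083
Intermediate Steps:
Y(s, W) = -5*W/3 (Y(s, W) = (W*(-5))/3 = (-5*W)/3 = -5*W/3)
I(B, M) = -25/3 + B (I(B, M) = B - 5/3*5 = B - 25/3 = -25/3 + B)
(I(1/(-10 + 6), 9) + 9)*29 = ((-25/3 + 1/(-10 + 6)) + 9)*29 = ((-25/3 + 1/(-4)) + 9)*29 = ((-25/3 - 1/4) + 9)*29 = (-103/12 + 9)*29 = (5/12)*29 = 145/12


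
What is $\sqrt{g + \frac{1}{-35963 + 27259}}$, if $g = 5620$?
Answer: $\frac{\sqrt{1663160286}}{544} \approx 74.967$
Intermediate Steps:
$\sqrt{g + \frac{1}{-35963 + 27259}} = \sqrt{5620 + \frac{1}{-35963 + 27259}} = \sqrt{5620 + \frac{1}{-8704}} = \sqrt{5620 - \frac{1}{8704}} = \sqrt{\frac{48916479}{8704}} = \frac{\sqrt{1663160286}}{544}$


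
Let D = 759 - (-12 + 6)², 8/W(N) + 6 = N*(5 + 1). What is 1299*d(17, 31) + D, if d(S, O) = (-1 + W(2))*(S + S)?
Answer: 15445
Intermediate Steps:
W(N) = 8/(-6 + 6*N) (W(N) = 8/(-6 + N*(5 + 1)) = 8/(-6 + N*6) = 8/(-6 + 6*N))
d(S, O) = 2*S/3 (d(S, O) = (-1 + 4/(3*(-1 + 2)))*(S + S) = (-1 + (4/3)/1)*(2*S) = (-1 + (4/3)*1)*(2*S) = (-1 + 4/3)*(2*S) = (2*S)/3 = 2*S/3)
D = 723 (D = 759 - 1*(-6)² = 759 - 1*36 = 759 - 36 = 723)
1299*d(17, 31) + D = 1299*((⅔)*17) + 723 = 1299*(34/3) + 723 = 14722 + 723 = 15445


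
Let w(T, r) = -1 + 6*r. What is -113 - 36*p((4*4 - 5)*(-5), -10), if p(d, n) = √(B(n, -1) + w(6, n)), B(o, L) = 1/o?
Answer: -113 - 18*I*√6110/5 ≈ -113.0 - 281.4*I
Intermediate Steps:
p(d, n) = √(-1 + 1/n + 6*n) (p(d, n) = √(1/n + (-1 + 6*n)) = √(-1 + 1/n + 6*n))
-113 - 36*p((4*4 - 5)*(-5), -10) = -113 - 36*√(-1 + 1/(-10) + 6*(-10)) = -113 - 36*√(-1 - ⅒ - 60) = -113 - 18*I*√6110/5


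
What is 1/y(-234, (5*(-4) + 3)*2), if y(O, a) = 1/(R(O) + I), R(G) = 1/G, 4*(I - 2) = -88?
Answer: -4681/234 ≈ -20.004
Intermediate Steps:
I = -20 (I = 2 + (1/4)*(-88) = 2 - 22 = -20)
y(O, a) = 1/(-20 + 1/O) (y(O, a) = 1/(1/O - 20) = 1/(-20 + 1/O))
1/y(-234, (5*(-4) + 3)*2) = 1/(-1*(-234)/(-1 + 20*(-234))) = 1/(-1*(-234)/(-1 - 4680)) = 1/(-1*(-234)/(-4681)) = 1/(-1*(-234)*(-1/4681)) = 1/(-234/4681) = -4681/234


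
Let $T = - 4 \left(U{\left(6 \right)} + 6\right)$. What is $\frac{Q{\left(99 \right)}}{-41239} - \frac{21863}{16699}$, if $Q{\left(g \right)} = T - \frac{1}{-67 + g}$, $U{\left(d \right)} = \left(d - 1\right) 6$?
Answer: $- \frac{2615863503}{2003345632} \approx -1.3057$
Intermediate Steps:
$U{\left(d \right)} = -6 + 6 d$ ($U{\left(d \right)} = \left(-1 + d\right) 6 = -6 + 6 d$)
$T = -144$ ($T = - 4 \left(\left(-6 + 6 \cdot 6\right) + 6\right) = - 4 \left(\left(-6 + 36\right) + 6\right) = - 4 \left(30 + 6\right) = \left(-4\right) 36 = -144$)
$Q{\left(g \right)} = -144 - \frac{1}{-67 + g}$
$\frac{Q{\left(99 \right)}}{-41239} - \frac{21863}{16699} = \frac{\frac{1}{-67 + 99} \left(9647 - 14256\right)}{-41239} - \frac{21863}{16699} = \frac{9647 - 14256}{32} \left(- \frac{1}{41239}\right) - \frac{21863}{16699} = \frac{1}{32} \left(-4609\right) \left(- \frac{1}{41239}\right) - \frac{21863}{16699} = \left(- \frac{4609}{32}\right) \left(- \frac{1}{41239}\right) - \frac{21863}{16699} = \frac{419}{119968} - \frac{21863}{16699} = - \frac{2615863503}{2003345632}$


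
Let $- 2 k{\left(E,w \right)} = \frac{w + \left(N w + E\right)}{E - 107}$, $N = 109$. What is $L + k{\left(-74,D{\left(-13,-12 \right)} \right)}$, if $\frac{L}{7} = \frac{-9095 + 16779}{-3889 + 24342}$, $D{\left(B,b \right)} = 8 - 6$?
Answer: $\frac{549}{181} \approx 3.0331$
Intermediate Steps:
$D{\left(B,b \right)} = 2$ ($D{\left(B,b \right)} = 8 - 6 = 2$)
$L = \frac{476}{181}$ ($L = 7 \frac{-9095 + 16779}{-3889 + 24342} = 7 \cdot \frac{7684}{20453} = 7 \cdot 7684 \cdot \frac{1}{20453} = 7 \cdot \frac{68}{181} = \frac{476}{181} \approx 2.6298$)
$k{\left(E,w \right)} = - \frac{E + 110 w}{2 \left(-107 + E\right)}$ ($k{\left(E,w \right)} = - \frac{\left(w + \left(109 w + E\right)\right) \frac{1}{E - 107}}{2} = - \frac{\left(w + \left(E + 109 w\right)\right) \frac{1}{-107 + E}}{2} = - \frac{\left(E + 110 w\right) \frac{1}{-107 + E}}{2} = - \frac{\frac{1}{-107 + E} \left(E + 110 w\right)}{2} = - \frac{E + 110 w}{2 \left(-107 + E\right)}$)
$L + k{\left(-74,D{\left(-13,-12 \right)} \right)} = \frac{476}{181} + \frac{\left(-1\right) \left(-74\right) - 220}{2 \left(-107 - 74\right)} = \frac{476}{181} + \frac{74 - 220}{2 \left(-181\right)} = \frac{476}{181} + \frac{1}{2} \left(- \frac{1}{181}\right) \left(-146\right) = \frac{476}{181} + \frac{73}{181} = \frac{549}{181}$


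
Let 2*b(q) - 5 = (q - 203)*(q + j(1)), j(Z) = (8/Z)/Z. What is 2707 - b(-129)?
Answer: -34763/2 ≈ -17382.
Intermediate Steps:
j(Z) = 8/Z²
b(q) = 5/2 + (-203 + q)*(8 + q)/2 (b(q) = 5/2 + ((q - 203)*(q + 8/1²))/2 = 5/2 + ((-203 + q)*(q + 8*1))/2 = 5/2 + ((-203 + q)*(q + 8))/2 = 5/2 + ((-203 + q)*(8 + q))/2 = 5/2 + (-203 + q)*(8 + q)/2)
2707 - b(-129) = 2707 - (-1619/2 + (½)*(-129)² - 195/2*(-129)) = 2707 - (-1619/2 + (½)*16641 + 25155/2) = 2707 - (-1619/2 + 16641/2 + 25155/2) = 2707 - 1*40177/2 = 2707 - 40177/2 = -34763/2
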